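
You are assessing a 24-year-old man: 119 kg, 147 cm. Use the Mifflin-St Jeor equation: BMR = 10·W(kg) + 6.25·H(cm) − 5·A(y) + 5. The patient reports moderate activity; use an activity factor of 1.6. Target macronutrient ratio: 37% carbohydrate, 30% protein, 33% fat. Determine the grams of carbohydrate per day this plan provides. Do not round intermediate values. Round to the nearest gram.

295 g/day

Mifflin-St Jeor (male): BMR = 10(119) + 6.25(147) − 5(24) + 5 = 1190 + 918.75 − 120 + 5 = 1993.75 kcal/day.
TEE = 1993.75 × 1.6 = 3190 kcal/day.
Carbohydrate energy = 37% × 3190 = 1180.3 kcal.
Carbohydrate = 1180.3 ÷ 4 kcal/g = 295.075 g.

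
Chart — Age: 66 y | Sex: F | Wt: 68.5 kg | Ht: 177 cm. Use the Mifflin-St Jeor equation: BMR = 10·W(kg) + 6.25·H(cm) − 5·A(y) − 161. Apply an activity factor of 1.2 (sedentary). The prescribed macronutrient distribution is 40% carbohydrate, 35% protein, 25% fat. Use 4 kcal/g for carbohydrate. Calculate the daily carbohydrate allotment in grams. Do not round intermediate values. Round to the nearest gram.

Mifflin-St Jeor (female): BMR = 10(68.5) + 6.25(177) − 5(66) − 161 = 685 + 1106.25 − 330 − 161 = 1300.25 kcal/day.
TEE = 1300.25 × 1.2 = 1560.3 kcal/day.
Carbohydrate energy = 40% × 1560.3 = 624.12 kcal.
Carbohydrate = 624.12 ÷ 4 kcal/g = 156.03 g.

156 g/day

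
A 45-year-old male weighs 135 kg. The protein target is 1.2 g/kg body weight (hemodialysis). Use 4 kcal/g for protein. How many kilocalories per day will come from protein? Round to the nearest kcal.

648 kcal/day

Protein = 1.2 g/kg × 135 kg = 162 g/day.
Protein energy = 162 g × 4 kcal/g = 648 kcal/day.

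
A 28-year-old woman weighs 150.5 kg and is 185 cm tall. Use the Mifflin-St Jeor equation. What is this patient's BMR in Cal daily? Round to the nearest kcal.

Mifflin-St Jeor (female): BMR = 10(150.5) + 6.25(185) − 5(28) − 161 = 1505 + 1156.25 − 140 − 161 = 2360.25 kcal/day.

2360 Cal daily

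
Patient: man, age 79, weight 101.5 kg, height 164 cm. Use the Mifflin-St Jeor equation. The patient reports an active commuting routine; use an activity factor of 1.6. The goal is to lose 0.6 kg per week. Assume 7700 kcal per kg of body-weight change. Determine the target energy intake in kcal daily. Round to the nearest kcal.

Mifflin-St Jeor (male): BMR = 10(101.5) + 6.25(164) − 5(79) + 5 = 1015 + 1025 − 395 + 5 = 1650 kcal/day.
TEE = 1650 × 1.6 = 2640 kcal/day.
Required daily deficit = 0.6 × 7700 ÷ 7 = 660 kcal/day.
Target intake = 2640 − 660 = 1980 kcal/day.

1980 kcal daily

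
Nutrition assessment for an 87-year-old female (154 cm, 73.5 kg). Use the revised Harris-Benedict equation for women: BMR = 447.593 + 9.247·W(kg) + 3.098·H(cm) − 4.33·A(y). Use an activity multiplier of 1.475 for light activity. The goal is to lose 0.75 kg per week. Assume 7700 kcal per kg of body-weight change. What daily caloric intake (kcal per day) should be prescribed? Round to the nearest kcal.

986 kcal per day

Harris-Benedict: BMR = 447.593 + 9.247(73.5) + 3.098(154) − 4.33(87) = 1227.6295 kcal/day.
TEE = 1227.6295 × 1.475 = 1810.7535 kcal/day.
Required daily deficit = 0.75 × 7700 ÷ 7 = 825 kcal/day.
Target intake = 1810.7535 − 825 = 985.7535 kcal/day.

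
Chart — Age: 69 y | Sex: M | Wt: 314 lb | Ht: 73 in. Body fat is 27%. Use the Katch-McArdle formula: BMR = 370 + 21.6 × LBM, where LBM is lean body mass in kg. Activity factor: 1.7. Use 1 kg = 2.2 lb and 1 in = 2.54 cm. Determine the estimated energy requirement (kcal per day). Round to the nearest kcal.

Convert to metric: weight = 314 ÷ 2.2 = 142.7273 kg; height = 73 × 2.54 = 185.42 cm.
LBM = 142.7273 × (1 − 0.27) = 104.1909 kg. Katch-McArdle: BMR = 370 + 21.6 × 104.1909 = 2620.5236 kcal/day.
TEE = BMR × activity factor = 2620.5236 × 1.7 = 4454.8902 kcal/day.

4455 kcal per day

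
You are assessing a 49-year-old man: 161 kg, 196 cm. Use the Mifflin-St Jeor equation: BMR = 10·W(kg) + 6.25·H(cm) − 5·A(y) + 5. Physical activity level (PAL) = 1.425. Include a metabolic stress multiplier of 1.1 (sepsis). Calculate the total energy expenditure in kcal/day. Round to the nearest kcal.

4068 kcal/day

Mifflin-St Jeor (male): BMR = 10(161) + 6.25(196) − 5(49) + 5 = 1610 + 1225 − 245 + 5 = 2595 kcal/day.
TEE = BMR × activity factor = 2595 × 1.425 = 3697.875 kcal/day.
Apply stress factor: 3697.875 × 1.1 = 4067.6625 kcal/day.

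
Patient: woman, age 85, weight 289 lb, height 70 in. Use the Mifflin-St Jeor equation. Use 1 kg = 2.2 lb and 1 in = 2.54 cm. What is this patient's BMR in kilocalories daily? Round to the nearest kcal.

1839 kilocalories daily

Convert to metric: weight = 289 ÷ 2.2 = 131.3636 kg; height = 70 × 2.54 = 177.8 cm.
Mifflin-St Jeor (female): BMR = 10(131.3636) + 6.25(177.8) − 5(85) − 161 = 1313.6364 + 1111.25 − 425 − 161 = 1838.8864 kcal/day.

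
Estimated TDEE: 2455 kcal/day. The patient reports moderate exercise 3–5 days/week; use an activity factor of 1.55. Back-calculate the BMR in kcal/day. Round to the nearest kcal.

BMR = TEE ÷ activity factor = 2455 ÷ 1.55 = 1583.871 kcal/day.

1584 kcal/day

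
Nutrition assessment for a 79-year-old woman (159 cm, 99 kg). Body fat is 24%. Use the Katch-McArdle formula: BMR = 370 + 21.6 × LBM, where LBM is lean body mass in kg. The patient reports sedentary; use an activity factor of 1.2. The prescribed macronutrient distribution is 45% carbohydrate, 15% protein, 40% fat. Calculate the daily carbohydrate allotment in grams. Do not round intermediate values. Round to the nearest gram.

269 g/day

LBM = 99 × (1 − 0.24) = 75.24 kg. Katch-McArdle: BMR = 370 + 21.6 × 75.24 = 1995.184 kcal/day.
TEE = 1995.184 × 1.2 = 2394.2208 kcal/day.
Carbohydrate energy = 45% × 2394.2208 = 1077.3994 kcal.
Carbohydrate = 1077.3994 ÷ 4 kcal/g = 269.3498 g.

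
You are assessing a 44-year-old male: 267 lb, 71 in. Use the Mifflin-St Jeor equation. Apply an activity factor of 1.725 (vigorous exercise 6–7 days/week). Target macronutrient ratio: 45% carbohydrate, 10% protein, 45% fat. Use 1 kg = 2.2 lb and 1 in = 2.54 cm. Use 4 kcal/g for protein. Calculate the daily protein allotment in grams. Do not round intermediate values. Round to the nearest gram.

Convert to metric: weight = 267 ÷ 2.2 = 121.3636 kg; height = 71 × 2.54 = 180.34 cm.
Mifflin-St Jeor (male): BMR = 10(121.3636) + 6.25(180.34) − 5(44) + 5 = 1213.6364 + 1127.125 − 220 + 5 = 2125.7614 kcal/day.
TEE = 2125.7614 × 1.725 = 3666.9384 kcal/day.
Protein energy = 10% × 3666.9384 = 366.6938 kcal.
Protein = 366.6938 ÷ 4 kcal/g = 91.6735 g.

92 g/day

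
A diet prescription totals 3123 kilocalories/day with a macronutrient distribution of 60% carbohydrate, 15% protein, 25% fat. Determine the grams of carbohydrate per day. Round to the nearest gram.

468 g/day

Carbohydrate energy = 60% × 3123 = 1873.8 kcal.
At 4 kcal/g: 1873.8 ÷ 4 = 468.45 g.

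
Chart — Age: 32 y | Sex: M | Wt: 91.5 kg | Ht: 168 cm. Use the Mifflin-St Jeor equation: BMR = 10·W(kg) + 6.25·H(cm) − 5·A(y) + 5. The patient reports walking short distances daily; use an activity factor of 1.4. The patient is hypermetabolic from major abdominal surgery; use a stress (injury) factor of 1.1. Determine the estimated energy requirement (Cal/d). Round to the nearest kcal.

Mifflin-St Jeor (male): BMR = 10(91.5) + 6.25(168) − 5(32) + 5 = 915 + 1050 − 160 + 5 = 1810 kcal/day.
TEE = BMR × activity factor = 1810 × 1.4 = 2534 kcal/day.
Apply stress factor: 2534 × 1.1 = 2787.4 kcal/day.

2787 Cal/d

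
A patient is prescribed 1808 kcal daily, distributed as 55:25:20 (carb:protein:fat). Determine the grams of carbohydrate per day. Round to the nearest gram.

249 g/day

Carbohydrate energy = 55% × 1808 = 994.4 kcal.
At 4 kcal/g: 994.4 ÷ 4 = 248.6 g.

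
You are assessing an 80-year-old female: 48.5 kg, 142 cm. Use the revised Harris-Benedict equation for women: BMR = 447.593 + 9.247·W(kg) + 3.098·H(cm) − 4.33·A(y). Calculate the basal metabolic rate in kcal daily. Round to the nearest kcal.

Harris-Benedict: BMR = 447.593 + 9.247(48.5) + 3.098(142) − 4.33(80) = 989.5885 kcal/day.

990 kcal daily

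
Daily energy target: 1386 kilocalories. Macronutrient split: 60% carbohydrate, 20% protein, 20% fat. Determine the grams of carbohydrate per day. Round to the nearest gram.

208 g/day

Carbohydrate energy = 60% × 1386 = 831.6 kcal.
At 4 kcal/g: 831.6 ÷ 4 = 207.9 g.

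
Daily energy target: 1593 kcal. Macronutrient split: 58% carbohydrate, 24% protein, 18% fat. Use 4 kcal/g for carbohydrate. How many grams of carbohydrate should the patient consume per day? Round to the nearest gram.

231 g/day

Carbohydrate energy = 58% × 1593 = 923.94 kcal.
At 4 kcal/g: 923.94 ÷ 4 = 230.985 g.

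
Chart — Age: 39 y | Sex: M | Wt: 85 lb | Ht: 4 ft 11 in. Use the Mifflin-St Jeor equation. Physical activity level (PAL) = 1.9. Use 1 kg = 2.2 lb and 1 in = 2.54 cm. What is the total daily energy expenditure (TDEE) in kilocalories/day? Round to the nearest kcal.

2153 kilocalories/day

Convert to metric: weight = 85 ÷ 2.2 = 38.6364 kg; height = (4×12 + 11) × 2.54 = 59 × 2.54 = 149.86 cm.
Mifflin-St Jeor (male): BMR = 10(38.6364) + 6.25(149.86) − 5(39) + 5 = 386.3636 + 936.625 − 195 + 5 = 1132.9886 kcal/day.
TEE = BMR × activity factor = 1132.9886 × 1.9 = 2152.6784 kcal/day.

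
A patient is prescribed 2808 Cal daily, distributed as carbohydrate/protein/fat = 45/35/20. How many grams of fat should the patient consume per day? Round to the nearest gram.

Fat energy = 20% × 2808 = 561.6 kcal.
At 9 kcal/g: 561.6 ÷ 9 = 62.4 g.

62 g/day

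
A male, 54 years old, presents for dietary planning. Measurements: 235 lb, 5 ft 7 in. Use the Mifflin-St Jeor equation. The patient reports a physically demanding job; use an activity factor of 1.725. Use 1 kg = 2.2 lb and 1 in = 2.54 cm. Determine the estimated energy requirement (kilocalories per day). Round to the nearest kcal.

Convert to metric: weight = 235 ÷ 2.2 = 106.8182 kg; height = (5×12 + 7) × 2.54 = 67 × 2.54 = 170.18 cm.
Mifflin-St Jeor (male): BMR = 10(106.8182) + 6.25(170.18) − 5(54) + 5 = 1068.1818 + 1063.625 − 270 + 5 = 1866.8068 kcal/day.
TEE = BMR × activity factor = 1866.8068 × 1.725 = 3220.2418 kcal/day.

3220 kilocalories per day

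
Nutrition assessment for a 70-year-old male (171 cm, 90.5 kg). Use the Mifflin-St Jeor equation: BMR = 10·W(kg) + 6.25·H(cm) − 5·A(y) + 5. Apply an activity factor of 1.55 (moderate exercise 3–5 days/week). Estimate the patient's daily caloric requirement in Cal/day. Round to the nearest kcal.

2525 Cal/day

Mifflin-St Jeor (male): BMR = 10(90.5) + 6.25(171) − 5(70) + 5 = 905 + 1068.75 − 350 + 5 = 1628.75 kcal/day.
TEE = BMR × activity factor = 1628.75 × 1.55 = 2524.5625 kcal/day.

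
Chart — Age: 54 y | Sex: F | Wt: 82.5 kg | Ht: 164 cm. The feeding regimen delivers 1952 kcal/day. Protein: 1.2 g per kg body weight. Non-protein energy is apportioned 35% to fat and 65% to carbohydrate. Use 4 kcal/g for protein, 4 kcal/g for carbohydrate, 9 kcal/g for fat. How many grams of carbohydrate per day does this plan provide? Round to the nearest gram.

Protein = 1.2 × 82.5 = 99 g → 99 × 4 = 396 kcal.
Non-protein calories = 1952 − 396 = 1556 kcal.
Fat: 35% × 1556 = 544.6 kcal; carbohydrate: 1011.4 kcal.
Carbohydrate: 1011.4 kcal ÷ 4 kcal/g = 252.85 g.

253 g/day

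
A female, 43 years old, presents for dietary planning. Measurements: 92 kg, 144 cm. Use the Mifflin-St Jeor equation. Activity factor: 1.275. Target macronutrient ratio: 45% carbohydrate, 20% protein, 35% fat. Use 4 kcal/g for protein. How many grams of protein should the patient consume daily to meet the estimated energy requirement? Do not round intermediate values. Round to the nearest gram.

Mifflin-St Jeor (female): BMR = 10(92) + 6.25(144) − 5(43) − 161 = 920 + 900 − 215 − 161 = 1444 kcal/day.
TEE = 1444 × 1.275 = 1841.1 kcal/day.
Protein energy = 20% × 1841.1 = 368.22 kcal.
Protein = 368.22 ÷ 4 kcal/g = 92.055 g.

92 g/day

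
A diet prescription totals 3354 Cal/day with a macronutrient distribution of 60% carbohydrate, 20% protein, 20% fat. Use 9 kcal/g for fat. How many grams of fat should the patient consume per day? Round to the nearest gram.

Fat energy = 20% × 3354 = 670.8 kcal.
At 9 kcal/g: 670.8 ÷ 9 = 74.5333 g.

75 g/day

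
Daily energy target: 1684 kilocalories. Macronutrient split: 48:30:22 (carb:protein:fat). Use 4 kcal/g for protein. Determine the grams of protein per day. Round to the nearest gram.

126 g/day

Protein energy = 30% × 1684 = 505.2 kcal.
At 4 kcal/g: 505.2 ÷ 4 = 126.3 g.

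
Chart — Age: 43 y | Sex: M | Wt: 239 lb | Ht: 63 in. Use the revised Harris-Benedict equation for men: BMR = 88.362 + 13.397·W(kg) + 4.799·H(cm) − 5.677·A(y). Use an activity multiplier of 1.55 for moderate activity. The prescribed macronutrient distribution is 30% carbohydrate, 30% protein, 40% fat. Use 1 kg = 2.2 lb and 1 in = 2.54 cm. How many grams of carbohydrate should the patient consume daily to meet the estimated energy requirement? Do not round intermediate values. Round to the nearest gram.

Convert to metric: weight = 239 ÷ 2.2 = 108.6364 kg; height = 63 × 2.54 = 160.02 cm.
Harris-Benedict: BMR = 88.362 + 13.397(108.6364) + 4.799(160.02) − 5.677(43) = 2067.5883 kcal/day.
TEE = 2067.5883 × 1.55 = 3204.7619 kcal/day.
Carbohydrate energy = 30% × 3204.7619 = 961.4286 kcal.
Carbohydrate = 961.4286 ÷ 4 kcal/g = 240.3571 g.

240 g/day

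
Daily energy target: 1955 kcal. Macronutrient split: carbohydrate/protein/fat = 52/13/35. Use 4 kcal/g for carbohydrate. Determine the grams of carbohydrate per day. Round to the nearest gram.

Carbohydrate energy = 52% × 1955 = 1016.6 kcal.
At 4 kcal/g: 1016.6 ÷ 4 = 254.15 g.

254 g/day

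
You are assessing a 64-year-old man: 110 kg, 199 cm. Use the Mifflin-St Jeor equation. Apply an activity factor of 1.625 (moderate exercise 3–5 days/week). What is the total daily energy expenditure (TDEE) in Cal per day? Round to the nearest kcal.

3297 Cal per day

Mifflin-St Jeor (male): BMR = 10(110) + 6.25(199) − 5(64) + 5 = 1100 + 1243.75 − 320 + 5 = 2028.75 kcal/day.
TEE = BMR × activity factor = 2028.75 × 1.625 = 3296.7188 kcal/day.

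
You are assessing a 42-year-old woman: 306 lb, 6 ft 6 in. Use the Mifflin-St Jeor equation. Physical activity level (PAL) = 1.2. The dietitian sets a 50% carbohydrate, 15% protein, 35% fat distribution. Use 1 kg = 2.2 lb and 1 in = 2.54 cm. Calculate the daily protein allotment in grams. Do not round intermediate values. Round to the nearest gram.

102 g/day

Convert to metric: weight = 306 ÷ 2.2 = 139.0909 kg; height = (6×12 + 6) × 2.54 = 78 × 2.54 = 198.12 cm.
Mifflin-St Jeor (female): BMR = 10(139.0909) + 6.25(198.12) − 5(42) − 161 = 1390.9091 + 1238.25 − 210 − 161 = 2258.1591 kcal/day.
TEE = 2258.1591 × 1.2 = 2709.7909 kcal/day.
Protein energy = 15% × 2709.7909 = 406.4686 kcal.
Protein = 406.4686 ÷ 4 kcal/g = 101.6172 g.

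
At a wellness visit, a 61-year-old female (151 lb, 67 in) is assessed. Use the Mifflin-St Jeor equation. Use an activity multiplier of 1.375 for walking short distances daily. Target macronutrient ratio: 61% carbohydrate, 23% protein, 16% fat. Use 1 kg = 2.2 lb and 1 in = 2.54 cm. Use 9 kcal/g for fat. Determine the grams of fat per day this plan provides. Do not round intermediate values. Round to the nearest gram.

Convert to metric: weight = 151 ÷ 2.2 = 68.6364 kg; height = 67 × 2.54 = 170.18 cm.
Mifflin-St Jeor (female): BMR = 10(68.6364) + 6.25(170.18) − 5(61) − 161 = 686.3636 + 1063.625 − 305 − 161 = 1283.9886 kcal/day.
TEE = 1283.9886 × 1.375 = 1765.4844 kcal/day.
Fat energy = 16% × 1765.4844 = 282.4775 kcal.
Fat = 282.4775 ÷ 9 kcal/g = 31.3864 g.

31 g/day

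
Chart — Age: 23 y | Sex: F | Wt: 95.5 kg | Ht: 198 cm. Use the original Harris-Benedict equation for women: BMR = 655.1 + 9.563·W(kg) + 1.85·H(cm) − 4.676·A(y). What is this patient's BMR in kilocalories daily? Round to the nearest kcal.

Harris-Benedict: BMR = 655.1 + 9.563(95.5) + 1.85(198) − 4.676(23) = 1827.1185 kcal/day.

1827 kilocalories daily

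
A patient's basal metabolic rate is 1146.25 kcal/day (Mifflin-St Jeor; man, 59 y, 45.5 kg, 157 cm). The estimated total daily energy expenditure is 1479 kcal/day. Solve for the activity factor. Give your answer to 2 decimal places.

1.29

Activity factor = TEE ÷ BMR = 1479 ÷ 1146.25 = 1.29.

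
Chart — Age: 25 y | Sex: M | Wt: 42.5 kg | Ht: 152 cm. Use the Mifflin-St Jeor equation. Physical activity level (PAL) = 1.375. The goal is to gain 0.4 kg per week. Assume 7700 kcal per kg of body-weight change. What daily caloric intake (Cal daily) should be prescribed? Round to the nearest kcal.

Mifflin-St Jeor (male): BMR = 10(42.5) + 6.25(152) − 5(25) + 5 = 425 + 950 − 125 + 5 = 1255 kcal/day.
TEE = 1255 × 1.375 = 1725.625 kcal/day.
Required daily surplus = 0.4 × 7700 ÷ 7 = 440 kcal/day.
Target intake = 1725.625 + 440 = 2165.625 kcal/day.

2166 Cal daily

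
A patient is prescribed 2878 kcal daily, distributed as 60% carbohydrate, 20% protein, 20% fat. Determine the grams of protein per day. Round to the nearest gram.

Protein energy = 20% × 2878 = 575.6 kcal.
At 4 kcal/g: 575.6 ÷ 4 = 143.9 g.

144 g/day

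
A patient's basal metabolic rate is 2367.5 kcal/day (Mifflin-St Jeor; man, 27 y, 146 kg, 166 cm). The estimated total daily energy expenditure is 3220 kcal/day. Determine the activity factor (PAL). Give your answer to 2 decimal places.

Activity factor = TEE ÷ BMR = 3220 ÷ 2367.5 = 1.36.

1.36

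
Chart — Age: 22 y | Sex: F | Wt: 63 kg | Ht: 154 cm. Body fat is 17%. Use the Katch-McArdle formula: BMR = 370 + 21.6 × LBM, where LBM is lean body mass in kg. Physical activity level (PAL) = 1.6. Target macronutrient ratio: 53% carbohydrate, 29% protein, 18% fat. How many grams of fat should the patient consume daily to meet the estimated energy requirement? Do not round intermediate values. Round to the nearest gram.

LBM = 63 × (1 − 0.17) = 52.29 kg. Katch-McArdle: BMR = 370 + 21.6 × 52.29 = 1499.464 kcal/day.
TEE = 1499.464 × 1.6 = 2399.1424 kcal/day.
Fat energy = 18% × 2399.1424 = 431.8456 kcal.
Fat = 431.8456 ÷ 9 kcal/g = 47.9828 g.

48 g/day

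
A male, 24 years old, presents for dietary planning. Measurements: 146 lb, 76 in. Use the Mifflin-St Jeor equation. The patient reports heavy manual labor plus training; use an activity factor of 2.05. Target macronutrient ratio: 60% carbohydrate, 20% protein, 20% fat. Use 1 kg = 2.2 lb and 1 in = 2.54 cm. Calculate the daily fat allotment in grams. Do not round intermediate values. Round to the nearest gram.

80 g/day

Convert to metric: weight = 146 ÷ 2.2 = 66.3636 kg; height = 76 × 2.54 = 193.04 cm.
Mifflin-St Jeor (male): BMR = 10(66.3636) + 6.25(193.04) − 5(24) + 5 = 663.6364 + 1206.5 − 120 + 5 = 1755.1364 kcal/day.
TEE = 1755.1364 × 2.05 = 3598.0295 kcal/day.
Fat energy = 20% × 3598.0295 = 719.6059 kcal.
Fat = 719.6059 ÷ 9 kcal/g = 79.9562 g.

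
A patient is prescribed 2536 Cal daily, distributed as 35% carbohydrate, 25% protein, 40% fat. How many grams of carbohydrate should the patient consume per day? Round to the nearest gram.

222 g/day

Carbohydrate energy = 35% × 2536 = 887.6 kcal.
At 4 kcal/g: 887.6 ÷ 4 = 221.9 g.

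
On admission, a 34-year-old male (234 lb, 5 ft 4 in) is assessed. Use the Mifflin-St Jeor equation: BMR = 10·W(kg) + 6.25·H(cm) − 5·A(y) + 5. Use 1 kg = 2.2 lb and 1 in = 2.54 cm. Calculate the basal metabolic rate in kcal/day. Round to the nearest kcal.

Convert to metric: weight = 234 ÷ 2.2 = 106.3636 kg; height = (5×12 + 4) × 2.54 = 64 × 2.54 = 162.56 cm.
Mifflin-St Jeor (male): BMR = 10(106.3636) + 6.25(162.56) − 5(34) + 5 = 1063.6364 + 1016 − 170 + 5 = 1914.6364 kcal/day.

1915 kcal/day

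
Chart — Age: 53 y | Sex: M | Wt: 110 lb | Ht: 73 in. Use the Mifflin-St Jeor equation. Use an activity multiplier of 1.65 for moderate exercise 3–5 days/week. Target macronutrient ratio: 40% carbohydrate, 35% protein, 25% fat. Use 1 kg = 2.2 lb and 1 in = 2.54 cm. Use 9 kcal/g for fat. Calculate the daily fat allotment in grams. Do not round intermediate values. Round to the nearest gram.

Convert to metric: weight = 110 ÷ 2.2 = 50 kg; height = 73 × 2.54 = 185.42 cm.
Mifflin-St Jeor (male): BMR = 10(50) + 6.25(185.42) − 5(53) + 5 = 500 + 1158.875 − 265 + 5 = 1398.875 kcal/day.
TEE = 1398.875 × 1.65 = 2308.1438 kcal/day.
Fat energy = 25% × 2308.1438 = 577.0359 kcal.
Fat = 577.0359 ÷ 9 kcal/g = 64.1151 g.

64 g/day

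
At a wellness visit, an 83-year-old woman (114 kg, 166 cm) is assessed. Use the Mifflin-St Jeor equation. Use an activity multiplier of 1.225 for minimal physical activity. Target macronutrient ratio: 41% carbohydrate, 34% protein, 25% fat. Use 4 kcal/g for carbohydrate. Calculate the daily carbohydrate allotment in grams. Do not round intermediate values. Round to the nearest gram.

201 g/day

Mifflin-St Jeor (female): BMR = 10(114) + 6.25(166) − 5(83) − 161 = 1140 + 1037.5 − 415 − 161 = 1601.5 kcal/day.
TEE = 1601.5 × 1.225 = 1961.8375 kcal/day.
Carbohydrate energy = 41% × 1961.8375 = 804.3534 kcal.
Carbohydrate = 804.3534 ÷ 4 kcal/g = 201.0883 g.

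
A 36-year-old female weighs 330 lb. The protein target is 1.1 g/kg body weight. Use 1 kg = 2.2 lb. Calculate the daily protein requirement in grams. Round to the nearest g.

165 g/day

Weight in kg = 330 ÷ 2.2 = 150 kg.
Protein = 1.1 g/kg × 150 kg = 165 g/day.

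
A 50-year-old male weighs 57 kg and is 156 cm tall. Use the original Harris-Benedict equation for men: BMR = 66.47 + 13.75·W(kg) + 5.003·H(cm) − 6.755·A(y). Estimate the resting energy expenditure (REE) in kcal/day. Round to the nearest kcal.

Harris-Benedict: BMR = 66.47 + 13.75(57) + 5.003(156) − 6.755(50) = 1292.938 kcal/day.

1293 kcal/day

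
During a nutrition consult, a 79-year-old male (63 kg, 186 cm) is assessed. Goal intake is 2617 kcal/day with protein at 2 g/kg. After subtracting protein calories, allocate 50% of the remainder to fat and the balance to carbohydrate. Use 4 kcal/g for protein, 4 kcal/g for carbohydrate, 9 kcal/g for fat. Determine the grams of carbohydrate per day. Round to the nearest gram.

264 g/day

Protein = 2 × 63 = 126 g → 126 × 4 = 504 kcal.
Non-protein calories = 2617 − 504 = 2113 kcal.
Fat: 50% × 2113 = 1056.5 kcal; carbohydrate: 1056.5 kcal.
Carbohydrate: 1056.5 kcal ÷ 4 kcal/g = 264.125 g.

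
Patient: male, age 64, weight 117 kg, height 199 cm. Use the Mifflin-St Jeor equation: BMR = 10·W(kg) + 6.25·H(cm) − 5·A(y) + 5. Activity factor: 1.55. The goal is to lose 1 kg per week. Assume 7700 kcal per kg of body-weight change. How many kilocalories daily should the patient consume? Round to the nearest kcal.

2153 kilocalories daily

Mifflin-St Jeor (male): BMR = 10(117) + 6.25(199) − 5(64) + 5 = 1170 + 1243.75 − 320 + 5 = 2098.75 kcal/day.
TEE = 2098.75 × 1.55 = 3253.0625 kcal/day.
Required daily deficit = 1 × 7700 ÷ 7 = 1100 kcal/day.
Target intake = 3253.0625 − 1100 = 2153.0625 kcal/day.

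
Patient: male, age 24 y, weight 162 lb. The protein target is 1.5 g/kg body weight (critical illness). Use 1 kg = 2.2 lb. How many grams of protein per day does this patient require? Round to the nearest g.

110 g/day

Weight in kg = 162 ÷ 2.2 = 73.6364 kg.
Protein = 1.5 g/kg × 73.6364 kg = 110.4545 g/day.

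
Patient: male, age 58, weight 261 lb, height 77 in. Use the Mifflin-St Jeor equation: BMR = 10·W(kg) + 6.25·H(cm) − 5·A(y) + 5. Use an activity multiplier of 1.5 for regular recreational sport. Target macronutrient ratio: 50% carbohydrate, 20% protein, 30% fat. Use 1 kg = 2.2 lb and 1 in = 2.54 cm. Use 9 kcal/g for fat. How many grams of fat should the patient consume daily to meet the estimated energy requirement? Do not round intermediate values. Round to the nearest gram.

106 g/day

Convert to metric: weight = 261 ÷ 2.2 = 118.6364 kg; height = 77 × 2.54 = 195.58 cm.
Mifflin-St Jeor (male): BMR = 10(118.6364) + 6.25(195.58) − 5(58) + 5 = 1186.3636 + 1222.375 − 290 + 5 = 2123.7386 kcal/day.
TEE = 2123.7386 × 1.5 = 3185.608 kcal/day.
Fat energy = 30% × 3185.608 = 955.6824 kcal.
Fat = 955.6824 ÷ 9 kcal/g = 106.1869 g.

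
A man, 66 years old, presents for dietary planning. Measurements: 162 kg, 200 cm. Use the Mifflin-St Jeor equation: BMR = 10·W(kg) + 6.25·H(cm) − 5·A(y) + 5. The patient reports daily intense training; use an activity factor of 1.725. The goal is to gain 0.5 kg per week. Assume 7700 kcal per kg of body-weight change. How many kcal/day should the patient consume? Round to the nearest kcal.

Mifflin-St Jeor (male): BMR = 10(162) + 6.25(200) − 5(66) + 5 = 1620 + 1250 − 330 + 5 = 2545 kcal/day.
TEE = 2545 × 1.725 = 4390.125 kcal/day.
Required daily surplus = 0.5 × 7700 ÷ 7 = 550 kcal/day.
Target intake = 4390.125 + 550 = 4940.125 kcal/day.

4940 kcal/day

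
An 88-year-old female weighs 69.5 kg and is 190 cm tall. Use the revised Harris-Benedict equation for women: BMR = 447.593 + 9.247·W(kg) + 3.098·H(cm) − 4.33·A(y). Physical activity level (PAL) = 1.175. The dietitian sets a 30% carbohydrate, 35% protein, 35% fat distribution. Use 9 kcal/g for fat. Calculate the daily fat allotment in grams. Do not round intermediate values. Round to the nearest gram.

59 g/day

Harris-Benedict: BMR = 447.593 + 9.247(69.5) + 3.098(190) − 4.33(88) = 1297.8395 kcal/day.
TEE = 1297.8395 × 1.175 = 1524.9614 kcal/day.
Fat energy = 35% × 1524.9614 = 533.7365 kcal.
Fat = 533.7365 ÷ 9 kcal/g = 59.3041 g.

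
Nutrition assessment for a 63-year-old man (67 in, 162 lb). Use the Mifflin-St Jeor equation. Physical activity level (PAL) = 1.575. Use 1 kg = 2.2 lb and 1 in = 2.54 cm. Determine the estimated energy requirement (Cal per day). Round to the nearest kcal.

Convert to metric: weight = 162 ÷ 2.2 = 73.6364 kg; height = 67 × 2.54 = 170.18 cm.
Mifflin-St Jeor (male): BMR = 10(73.6364) + 6.25(170.18) − 5(63) + 5 = 736.3636 + 1063.625 − 315 + 5 = 1489.9886 kcal/day.
TEE = BMR × activity factor = 1489.9886 × 1.575 = 2346.7321 kcal/day.

2347 Cal per day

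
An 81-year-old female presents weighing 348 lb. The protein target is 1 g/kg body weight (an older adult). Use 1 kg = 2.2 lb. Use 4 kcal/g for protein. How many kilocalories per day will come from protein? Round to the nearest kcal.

Weight in kg = 348 ÷ 2.2 = 158.1818 kg.
Protein = 1 g/kg × 158.1818 kg = 158.1818 g/day.
Protein energy = 158.1818 g × 4 kcal/g = 632.7273 kcal/day.

633 kcal/day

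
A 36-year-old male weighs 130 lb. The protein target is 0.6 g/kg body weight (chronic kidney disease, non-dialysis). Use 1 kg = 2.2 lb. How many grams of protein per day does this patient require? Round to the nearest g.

35 g/day

Weight in kg = 130 ÷ 2.2 = 59.0909 kg.
Protein = 0.6 g/kg × 59.0909 kg = 35.4545 g/day.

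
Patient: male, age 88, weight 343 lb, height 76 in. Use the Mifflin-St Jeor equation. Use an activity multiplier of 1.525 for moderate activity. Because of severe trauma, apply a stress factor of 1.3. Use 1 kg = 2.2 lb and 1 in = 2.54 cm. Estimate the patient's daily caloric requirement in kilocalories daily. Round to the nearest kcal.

4620 kilocalories daily

Convert to metric: weight = 343 ÷ 2.2 = 155.9091 kg; height = 76 × 2.54 = 193.04 cm.
Mifflin-St Jeor (male): BMR = 10(155.9091) + 6.25(193.04) − 5(88) + 5 = 1559.0909 + 1206.5 − 440 + 5 = 2330.5909 kcal/day.
TEE = BMR × activity factor = 2330.5909 × 1.525 = 3554.1511 kcal/day.
Apply stress factor: 3554.1511 × 1.3 = 4620.3965 kcal/day.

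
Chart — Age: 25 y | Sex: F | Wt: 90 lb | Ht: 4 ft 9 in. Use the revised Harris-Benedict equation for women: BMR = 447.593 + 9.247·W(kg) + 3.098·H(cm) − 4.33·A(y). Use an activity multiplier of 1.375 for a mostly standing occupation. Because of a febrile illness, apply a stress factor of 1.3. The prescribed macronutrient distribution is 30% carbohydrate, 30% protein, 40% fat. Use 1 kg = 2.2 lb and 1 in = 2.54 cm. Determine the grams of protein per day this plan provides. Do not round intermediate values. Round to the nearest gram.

Convert to metric: weight = 90 ÷ 2.2 = 40.9091 kg; height = (4×12 + 9) × 2.54 = 57 × 2.54 = 144.78 cm.
Harris-Benedict: BMR = 447.593 + 9.247(40.9091) + 3.098(144.78) − 4.33(25) = 1166.1578 kcal/day.
TEE = 1166.1578 × 1.375 = 1603.467 kcal/day.
With stress factor 1.3: 1603.467 × 1.3 = 2084.5071 kcal/day.
Protein energy = 30% × 2084.5071 = 625.3521 kcal.
Protein = 625.3521 ÷ 4 kcal/g = 156.338 g.

156 g/day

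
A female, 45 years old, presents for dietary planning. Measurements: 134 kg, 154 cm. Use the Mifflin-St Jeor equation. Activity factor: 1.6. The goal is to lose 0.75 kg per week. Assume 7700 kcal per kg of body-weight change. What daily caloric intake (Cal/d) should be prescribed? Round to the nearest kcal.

2241 Cal/d

Mifflin-St Jeor (female): BMR = 10(134) + 6.25(154) − 5(45) − 161 = 1340 + 962.5 − 225 − 161 = 1916.5 kcal/day.
TEE = 1916.5 × 1.6 = 3066.4 kcal/day.
Required daily deficit = 0.75 × 7700 ÷ 7 = 825 kcal/day.
Target intake = 3066.4 − 825 = 2241.4 kcal/day.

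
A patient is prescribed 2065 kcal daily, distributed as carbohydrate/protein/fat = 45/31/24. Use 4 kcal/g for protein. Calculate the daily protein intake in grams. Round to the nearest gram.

160 g/day

Protein energy = 31% × 2065 = 640.15 kcal.
At 4 kcal/g: 640.15 ÷ 4 = 160.0375 g.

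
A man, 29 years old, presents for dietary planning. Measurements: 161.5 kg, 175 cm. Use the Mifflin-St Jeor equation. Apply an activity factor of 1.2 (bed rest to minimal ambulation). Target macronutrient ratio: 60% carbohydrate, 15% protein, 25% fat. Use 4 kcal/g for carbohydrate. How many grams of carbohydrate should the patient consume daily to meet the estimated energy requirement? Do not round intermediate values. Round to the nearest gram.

462 g/day

Mifflin-St Jeor (male): BMR = 10(161.5) + 6.25(175) − 5(29) + 5 = 1615 + 1093.75 − 145 + 5 = 2568.75 kcal/day.
TEE = 2568.75 × 1.2 = 3082.5 kcal/day.
Carbohydrate energy = 60% × 3082.5 = 1849.5 kcal.
Carbohydrate = 1849.5 ÷ 4 kcal/g = 462.375 g.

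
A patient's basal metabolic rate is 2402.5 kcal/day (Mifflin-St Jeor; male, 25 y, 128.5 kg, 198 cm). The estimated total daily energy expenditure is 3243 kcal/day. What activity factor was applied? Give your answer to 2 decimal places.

Activity factor = TEE ÷ BMR = 3243 ÷ 2402.5 = 1.35.

1.35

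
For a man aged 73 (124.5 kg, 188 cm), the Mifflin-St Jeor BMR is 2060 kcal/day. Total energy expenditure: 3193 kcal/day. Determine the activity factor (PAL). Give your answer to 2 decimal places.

Activity factor = TEE ÷ BMR = 3193 ÷ 2060 = 1.55.

1.55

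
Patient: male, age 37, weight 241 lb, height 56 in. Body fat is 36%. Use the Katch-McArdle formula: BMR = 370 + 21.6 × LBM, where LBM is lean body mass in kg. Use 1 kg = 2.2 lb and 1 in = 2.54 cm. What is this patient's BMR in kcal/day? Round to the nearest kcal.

Convert to metric: weight = 241 ÷ 2.2 = 109.5455 kg; height = 56 × 2.54 = 142.24 cm.
LBM = 109.5455 × (1 − 0.36) = 70.1091 kg. Katch-McArdle: BMR = 370 + 21.6 × 70.1091 = 1884.3564 kcal/day.

1884 kcal/day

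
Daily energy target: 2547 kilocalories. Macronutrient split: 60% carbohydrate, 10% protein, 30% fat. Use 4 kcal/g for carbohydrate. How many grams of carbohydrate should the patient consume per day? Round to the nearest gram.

Carbohydrate energy = 60% × 2547 = 1528.2 kcal.
At 4 kcal/g: 1528.2 ÷ 4 = 382.05 g.

382 g/day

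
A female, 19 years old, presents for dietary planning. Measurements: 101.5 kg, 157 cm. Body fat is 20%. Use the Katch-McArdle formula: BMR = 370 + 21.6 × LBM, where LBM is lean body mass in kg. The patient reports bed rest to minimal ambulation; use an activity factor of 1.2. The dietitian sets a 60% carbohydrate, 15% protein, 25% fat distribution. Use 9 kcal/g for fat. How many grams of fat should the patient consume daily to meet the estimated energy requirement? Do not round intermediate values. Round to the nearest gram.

71 g/day

LBM = 101.5 × (1 − 0.2) = 81.2 kg. Katch-McArdle: BMR = 370 + 21.6 × 81.2 = 2123.92 kcal/day.
TEE = 2123.92 × 1.2 = 2548.704 kcal/day.
Fat energy = 25% × 2548.704 = 637.176 kcal.
Fat = 637.176 ÷ 9 kcal/g = 70.7973 g.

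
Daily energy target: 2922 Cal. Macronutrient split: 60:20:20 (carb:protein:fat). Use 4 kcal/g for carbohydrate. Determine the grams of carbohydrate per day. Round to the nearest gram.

Carbohydrate energy = 60% × 2922 = 1753.2 kcal.
At 4 kcal/g: 1753.2 ÷ 4 = 438.3 g.

438 g/day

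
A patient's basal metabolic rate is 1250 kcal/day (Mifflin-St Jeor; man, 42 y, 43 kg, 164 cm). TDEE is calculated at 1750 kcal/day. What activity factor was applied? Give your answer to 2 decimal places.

1.40

Activity factor = TEE ÷ BMR = 1750 ÷ 1250 = 1.4.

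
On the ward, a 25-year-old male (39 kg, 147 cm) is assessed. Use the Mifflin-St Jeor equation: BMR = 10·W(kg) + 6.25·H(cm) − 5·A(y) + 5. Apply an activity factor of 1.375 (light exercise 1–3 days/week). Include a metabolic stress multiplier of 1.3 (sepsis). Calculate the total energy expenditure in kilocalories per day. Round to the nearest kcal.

2125 kilocalories per day

Mifflin-St Jeor (male): BMR = 10(39) + 6.25(147) − 5(25) + 5 = 390 + 918.75 − 125 + 5 = 1188.75 kcal/day.
TEE = BMR × activity factor = 1188.75 × 1.375 = 1634.5313 kcal/day.
Apply stress factor: 1634.5313 × 1.3 = 2124.8906 kcal/day.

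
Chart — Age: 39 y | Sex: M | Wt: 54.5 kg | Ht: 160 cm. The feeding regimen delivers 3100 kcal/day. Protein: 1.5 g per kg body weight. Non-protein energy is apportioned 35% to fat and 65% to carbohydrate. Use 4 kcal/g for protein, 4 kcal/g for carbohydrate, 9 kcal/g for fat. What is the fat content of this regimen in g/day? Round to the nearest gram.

Protein = 1.5 × 54.5 = 81.75 g → 81.75 × 4 = 327 kcal.
Non-protein calories = 3100 − 327 = 2773 kcal.
Fat: 35% × 2773 = 970.55 kcal; carbohydrate: 1802.45 kcal.
Fat: 970.55 kcal ÷ 9 kcal/g = 107.8389 g.

108 g/day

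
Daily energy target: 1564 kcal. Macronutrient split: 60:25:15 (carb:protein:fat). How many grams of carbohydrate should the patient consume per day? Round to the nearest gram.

Carbohydrate energy = 60% × 1564 = 938.4 kcal.
At 4 kcal/g: 938.4 ÷ 4 = 234.6 g.

235 g/day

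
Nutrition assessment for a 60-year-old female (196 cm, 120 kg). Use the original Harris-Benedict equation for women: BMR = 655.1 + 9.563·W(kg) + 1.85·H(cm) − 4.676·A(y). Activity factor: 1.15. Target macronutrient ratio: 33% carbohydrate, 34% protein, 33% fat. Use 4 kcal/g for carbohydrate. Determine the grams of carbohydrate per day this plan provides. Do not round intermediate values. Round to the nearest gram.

179 g/day

Harris-Benedict: BMR = 655.1 + 9.563(120) + 1.85(196) − 4.676(60) = 1884.7 kcal/day.
TEE = 1884.7 × 1.15 = 2167.405 kcal/day.
Carbohydrate energy = 33% × 2167.405 = 715.2437 kcal.
Carbohydrate = 715.2437 ÷ 4 kcal/g = 178.8109 g.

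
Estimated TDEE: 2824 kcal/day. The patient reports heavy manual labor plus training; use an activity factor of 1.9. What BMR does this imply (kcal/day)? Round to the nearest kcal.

1486 kcal/day

BMR = TEE ÷ activity factor = 2824 ÷ 1.9 = 1486.3158 kcal/day.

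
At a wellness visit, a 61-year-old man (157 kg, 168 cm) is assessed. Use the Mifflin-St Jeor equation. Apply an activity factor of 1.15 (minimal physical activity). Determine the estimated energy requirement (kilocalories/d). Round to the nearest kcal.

2668 kilocalories/d

Mifflin-St Jeor (male): BMR = 10(157) + 6.25(168) − 5(61) + 5 = 1570 + 1050 − 305 + 5 = 2320 kcal/day.
TEE = BMR × activity factor = 2320 × 1.15 = 2668 kcal/day.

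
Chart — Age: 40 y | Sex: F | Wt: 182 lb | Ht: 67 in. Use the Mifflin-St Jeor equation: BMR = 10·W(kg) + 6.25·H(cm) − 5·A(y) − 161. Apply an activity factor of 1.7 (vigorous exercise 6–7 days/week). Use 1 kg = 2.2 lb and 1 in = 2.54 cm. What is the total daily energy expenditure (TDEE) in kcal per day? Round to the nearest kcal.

2601 kcal per day

Convert to metric: weight = 182 ÷ 2.2 = 82.7273 kg; height = 67 × 2.54 = 170.18 cm.
Mifflin-St Jeor (female): BMR = 10(82.7273) + 6.25(170.18) − 5(40) − 161 = 827.2727 + 1063.625 − 200 − 161 = 1529.8977 kcal/day.
TEE = BMR × activity factor = 1529.8977 × 1.7 = 2600.8261 kcal/day.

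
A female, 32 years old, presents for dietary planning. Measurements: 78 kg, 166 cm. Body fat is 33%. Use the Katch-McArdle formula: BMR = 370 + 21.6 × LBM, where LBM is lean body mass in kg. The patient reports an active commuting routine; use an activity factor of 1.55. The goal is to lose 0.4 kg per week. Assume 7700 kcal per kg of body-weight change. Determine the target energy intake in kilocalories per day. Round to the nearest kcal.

1883 kilocalories per day

LBM = 78 × (1 − 0.33) = 52.26 kg. Katch-McArdle: BMR = 370 + 21.6 × 52.26 = 1498.816 kcal/day.
TEE = 1498.816 × 1.55 = 2323.1648 kcal/day.
Required daily deficit = 0.4 × 7700 ÷ 7 = 440 kcal/day.
Target intake = 2323.1648 − 440 = 1883.1648 kcal/day.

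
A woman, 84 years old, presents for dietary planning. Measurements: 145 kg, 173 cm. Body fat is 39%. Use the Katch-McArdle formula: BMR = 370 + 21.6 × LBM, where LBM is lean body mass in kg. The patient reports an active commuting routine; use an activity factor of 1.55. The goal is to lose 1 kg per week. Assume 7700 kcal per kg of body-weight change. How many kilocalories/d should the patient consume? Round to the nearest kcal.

LBM = 145 × (1 − 0.39) = 88.45 kg. Katch-McArdle: BMR = 370 + 21.6 × 88.45 = 2280.52 kcal/day.
TEE = 2280.52 × 1.55 = 3534.806 kcal/day.
Required daily deficit = 1 × 7700 ÷ 7 = 1100 kcal/day.
Target intake = 3534.806 − 1100 = 2434.806 kcal/day.

2435 kilocalories/d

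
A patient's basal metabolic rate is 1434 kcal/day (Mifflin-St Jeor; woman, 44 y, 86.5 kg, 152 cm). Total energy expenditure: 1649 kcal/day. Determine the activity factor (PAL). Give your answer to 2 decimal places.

Activity factor = TEE ÷ BMR = 1649 ÷ 1434 = 1.15.

1.15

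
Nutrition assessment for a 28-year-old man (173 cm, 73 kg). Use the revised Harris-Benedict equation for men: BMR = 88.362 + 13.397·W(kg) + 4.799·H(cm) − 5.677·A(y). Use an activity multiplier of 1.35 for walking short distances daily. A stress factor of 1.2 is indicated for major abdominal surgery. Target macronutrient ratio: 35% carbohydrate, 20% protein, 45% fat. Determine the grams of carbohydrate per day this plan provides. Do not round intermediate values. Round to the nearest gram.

246 g/day

Harris-Benedict: BMR = 88.362 + 13.397(73) + 4.799(173) − 5.677(28) = 1737.614 kcal/day.
TEE = 1737.614 × 1.35 = 2345.7789 kcal/day.
With stress factor 1.2: 2345.7789 × 1.2 = 2814.9347 kcal/day.
Carbohydrate energy = 35% × 2814.9347 = 985.2271 kcal.
Carbohydrate = 985.2271 ÷ 4 kcal/g = 246.3068 g.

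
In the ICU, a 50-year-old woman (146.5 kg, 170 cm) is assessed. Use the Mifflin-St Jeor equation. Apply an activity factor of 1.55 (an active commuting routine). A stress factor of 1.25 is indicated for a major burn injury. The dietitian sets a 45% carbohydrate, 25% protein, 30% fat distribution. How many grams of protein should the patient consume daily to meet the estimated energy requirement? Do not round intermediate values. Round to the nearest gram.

256 g/day

Mifflin-St Jeor (female): BMR = 10(146.5) + 6.25(170) − 5(50) − 161 = 1465 + 1062.5 − 250 − 161 = 2116.5 kcal/day.
TEE = 2116.5 × 1.55 = 3280.575 kcal/day.
With stress factor 1.25: 3280.575 × 1.25 = 4100.7188 kcal/day.
Protein energy = 25% × 4100.7188 = 1025.1797 kcal.
Protein = 1025.1797 ÷ 4 kcal/g = 256.2949 g.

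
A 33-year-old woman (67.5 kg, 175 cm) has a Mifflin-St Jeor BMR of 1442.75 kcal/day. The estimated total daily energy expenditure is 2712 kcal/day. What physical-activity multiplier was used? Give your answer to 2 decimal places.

1.88

Activity factor = TEE ÷ BMR = 2712 ÷ 1442.75 = 1.88.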